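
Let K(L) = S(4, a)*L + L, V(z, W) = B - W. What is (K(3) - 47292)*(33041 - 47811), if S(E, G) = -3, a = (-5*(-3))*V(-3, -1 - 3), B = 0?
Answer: 698591460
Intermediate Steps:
V(z, W) = -W (V(z, W) = 0 - W = -W)
a = 60 (a = (-5*(-3))*(-(-1 - 3)) = 15*(-1*(-4)) = 15*4 = 60)
K(L) = -2*L (K(L) = -3*L + L = -2*L)
(K(3) - 47292)*(33041 - 47811) = (-2*3 - 47292)*(33041 - 47811) = (-6 - 47292)*(-14770) = -47298*(-14770) = 698591460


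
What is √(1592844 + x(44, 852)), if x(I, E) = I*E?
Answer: 6*√45287 ≈ 1276.8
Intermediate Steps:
x(I, E) = E*I
√(1592844 + x(44, 852)) = √(1592844 + 852*44) = √(1592844 + 37488) = √1630332 = 6*√45287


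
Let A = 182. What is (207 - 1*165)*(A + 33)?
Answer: 9030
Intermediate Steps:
(207 - 1*165)*(A + 33) = (207 - 1*165)*(182 + 33) = (207 - 165)*215 = 42*215 = 9030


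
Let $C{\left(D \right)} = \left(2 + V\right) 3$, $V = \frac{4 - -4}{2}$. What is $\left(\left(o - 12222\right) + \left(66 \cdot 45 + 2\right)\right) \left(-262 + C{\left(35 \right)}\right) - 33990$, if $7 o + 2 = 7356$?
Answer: $\frac{13766694}{7} \approx 1.9667 \cdot 10^{6}$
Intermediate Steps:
$o = \frac{7354}{7}$ ($o = - \frac{2}{7} + \frac{1}{7} \cdot 7356 = - \frac{2}{7} + \frac{7356}{7} = \frac{7354}{7} \approx 1050.6$)
$V = 4$ ($V = \left(4 + 4\right) \frac{1}{2} = 8 \cdot \frac{1}{2} = 4$)
$C{\left(D \right)} = 18$ ($C{\left(D \right)} = \left(2 + 4\right) 3 = 6 \cdot 3 = 18$)
$\left(\left(o - 12222\right) + \left(66 \cdot 45 + 2\right)\right) \left(-262 + C{\left(35 \right)}\right) - 33990 = \left(\left(\frac{7354}{7} - 12222\right) + \left(66 \cdot 45 + 2\right)\right) \left(-262 + 18\right) - 33990 = \left(- \frac{78200}{7} + \left(2970 + 2\right)\right) \left(-244\right) - 33990 = \left(- \frac{78200}{7} + 2972\right) \left(-244\right) - 33990 = \left(- \frac{57396}{7}\right) \left(-244\right) - 33990 = \frac{14004624}{7} - 33990 = \frac{13766694}{7}$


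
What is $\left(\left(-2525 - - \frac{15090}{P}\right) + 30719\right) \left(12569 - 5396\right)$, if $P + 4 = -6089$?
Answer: $\frac{136901448744}{677} \approx 2.0222 \cdot 10^{8}$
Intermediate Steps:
$P = -6093$ ($P = -4 - 6089 = -6093$)
$\left(\left(-2525 - - \frac{15090}{P}\right) + 30719\right) \left(12569 - 5396\right) = \left(\left(-2525 - - \frac{15090}{-6093}\right) + 30719\right) \left(12569 - 5396\right) = \left(\left(-2525 - \left(-15090\right) \left(- \frac{1}{6093}\right)\right) + 30719\right) 7173 = \left(\left(-2525 - \frac{5030}{2031}\right) + 30719\right) 7173 = \left(- \frac{5133305}{2031} + 30719\right) 7173 = \frac{57256984}{2031} \cdot 7173 = \frac{136901448744}{677}$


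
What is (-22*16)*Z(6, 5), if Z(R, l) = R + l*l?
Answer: -10912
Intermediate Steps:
Z(R, l) = R + l²
(-22*16)*Z(6, 5) = (-22*16)*(6 + 5²) = -352*(6 + 25) = -352*31 = -10912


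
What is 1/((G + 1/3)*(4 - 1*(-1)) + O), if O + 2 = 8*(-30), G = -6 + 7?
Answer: -3/706 ≈ -0.0042493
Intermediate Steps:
G = 1
O = -242 (O = -2 + 8*(-30) = -2 - 240 = -242)
1/((G + 1/3)*(4 - 1*(-1)) + O) = 1/((1 + 1/3)*(4 - 1*(-1)) - 242) = 1/((1 + ⅓)*(4 + 1) - 242) = 1/((4/3)*5 - 242) = 1/(20/3 - 242) = 1/(-706/3) = -3/706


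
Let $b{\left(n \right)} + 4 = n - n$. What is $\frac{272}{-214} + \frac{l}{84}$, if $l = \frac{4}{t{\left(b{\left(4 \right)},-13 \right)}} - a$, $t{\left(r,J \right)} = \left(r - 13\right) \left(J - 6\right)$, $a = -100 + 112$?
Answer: $- \frac{1026064}{725781} \approx -1.4137$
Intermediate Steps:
$b{\left(n \right)} = -4$ ($b{\left(n \right)} = -4 + \left(n - n\right) = -4 + 0 = -4$)
$a = 12$
$t{\left(r,J \right)} = \left(-13 + r\right) \left(-6 + J\right)$
$l = - \frac{3872}{323}$ ($l = \frac{4}{78 - -169 - -24 - -52} - 12 = \frac{4}{78 + 169 + 24 + 52} - 12 = \frac{4}{323} - 12 = - \frac{3872}{323} \approx -11.988$)
$\frac{272}{-214} + \frac{l}{84} = \frac{272}{-214} - \frac{3872}{323 \cdot 84} = 272 \left(- \frac{1}{214}\right) - \frac{968}{6783} = - \frac{136}{107} - \frac{968}{6783} = - \frac{1026064}{725781}$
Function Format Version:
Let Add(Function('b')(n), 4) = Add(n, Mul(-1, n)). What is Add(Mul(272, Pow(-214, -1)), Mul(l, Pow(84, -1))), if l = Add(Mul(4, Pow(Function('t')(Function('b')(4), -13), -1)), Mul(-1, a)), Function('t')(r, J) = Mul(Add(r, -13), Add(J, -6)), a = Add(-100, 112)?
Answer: Rational(-1026064, 725781) ≈ -1.4137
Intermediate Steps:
Function('b')(n) = -4 (Function('b')(n) = Add(-4, Add(n, Mul(-1, n))) = Add(-4, 0) = -4)
a = 12
Function('t')(r, J) = Mul(Add(-13, r), Add(-6, J))
l = Rational(-3872, 323) (l = Add(Mul(4, Pow(Add(78, Mul(-13, -13), Mul(-6, -4), Mul(-13, -4)), -1)), Mul(-1, 12)) = Add(Mul(4, Pow(Add(78, 169, 24, 52), -1)), -12) = Add(Mul(4, Pow(323, -1)), -12) = Add(Mul(4, Rational(1, 323)), -12) = Add(Rational(4, 323), -12) = Rational(-3872, 323) ≈ -11.988)
Add(Mul(272, Pow(-214, -1)), Mul(l, Pow(84, -1))) = Add(Mul(272, Pow(-214, -1)), Mul(Rational(-3872, 323), Pow(84, -1))) = Add(Mul(272, Rational(-1, 214)), Mul(Rational(-3872, 323), Rational(1, 84))) = Add(Rational(-136, 107), Rational(-968, 6783)) = Rational(-1026064, 725781)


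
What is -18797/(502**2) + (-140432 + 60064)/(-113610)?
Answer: 9058765151/14315087220 ≈ 0.63281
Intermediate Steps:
-18797/(502**2) + (-140432 + 60064)/(-113610) = -18797/252004 - 80368*(-1/113610) = -18797*1/252004 + 40184/56805 = -18797/252004 + 40184/56805 = 9058765151/14315087220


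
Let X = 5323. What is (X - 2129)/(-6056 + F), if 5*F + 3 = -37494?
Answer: -15970/67777 ≈ -0.23563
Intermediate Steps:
F = -37497/5 (F = -3/5 + (1/5)*(-37494) = -3/5 - 37494/5 = -37497/5 ≈ -7499.4)
(X - 2129)/(-6056 + F) = (5323 - 2129)/(-6056 - 37497/5) = 3194/(-67777/5) = 3194*(-5/67777) = -15970/67777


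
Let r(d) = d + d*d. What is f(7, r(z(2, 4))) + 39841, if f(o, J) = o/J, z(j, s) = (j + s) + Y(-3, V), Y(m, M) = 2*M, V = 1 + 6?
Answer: 2390461/60 ≈ 39841.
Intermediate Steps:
V = 7
z(j, s) = 14 + j + s (z(j, s) = (j + s) + 2*7 = (j + s) + 14 = 14 + j + s)
r(d) = d + d²
f(7, r(z(2, 4))) + 39841 = 7/(((14 + 2 + 4)*(1 + (14 + 2 + 4)))) + 39841 = 7/((20*(1 + 20))) + 39841 = 7/((20*21)) + 39841 = 7/420 + 39841 = 7*(1/420) + 39841 = 1/60 + 39841 = 2390461/60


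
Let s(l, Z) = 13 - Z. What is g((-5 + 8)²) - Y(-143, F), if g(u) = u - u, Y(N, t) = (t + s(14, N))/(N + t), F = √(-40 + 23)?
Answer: 22291/20466 + 299*I*√17/20466 ≈ 1.0892 + 0.060237*I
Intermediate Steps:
F = I*√17 (F = √(-17) = I*√17 ≈ 4.1231*I)
Y(N, t) = (13 + t - N)/(N + t) (Y(N, t) = (t + (13 - N))/(N + t) = (13 + t - N)/(N + t))
g(u) = 0
g((-5 + 8)²) - Y(-143, F) = 0 - (13 + I*√17 - 1*(-143))/(-143 + I*√17) = 0 - (13 + I*√17 + 143)/(-143 + I*√17) = 0 - (156 + I*√17)/(-143 + I*√17) = -(156 + I*√17)/(-143 + I*√17)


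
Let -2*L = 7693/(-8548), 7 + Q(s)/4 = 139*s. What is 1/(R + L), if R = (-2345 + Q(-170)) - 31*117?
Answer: -17096/1718482227 ≈ -9.9483e-6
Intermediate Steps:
Q(s) = -28 + 556*s (Q(s) = -28 + 4*(139*s) = -28 + 556*s)
L = 7693/17096 (L = -7693/(2*(-8548)) = -7693*(-1)/(2*8548) = -½*(-7693/8548) = 7693/17096 ≈ 0.44999)
R = -100520 (R = (-2345 + (-28 + 556*(-170))) - 31*117 = (-2345 + (-28 - 94520)) - 3627 = (-2345 - 94548) - 3627 = -96893 - 3627 = -100520)
1/(R + L) = 1/(-100520 + 7693/17096) = 1/(-1718482227/17096) = -17096/1718482227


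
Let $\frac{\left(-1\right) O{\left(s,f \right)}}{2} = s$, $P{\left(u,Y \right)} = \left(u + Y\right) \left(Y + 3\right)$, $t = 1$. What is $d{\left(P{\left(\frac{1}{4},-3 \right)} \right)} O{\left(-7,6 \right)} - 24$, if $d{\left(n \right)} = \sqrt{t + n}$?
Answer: $-10$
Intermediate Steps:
$P{\left(u,Y \right)} = \left(3 + Y\right) \left(Y + u\right)$ ($P{\left(u,Y \right)} = \left(Y + u\right) \left(3 + Y\right) = \left(3 + Y\right) \left(Y + u\right)$)
$O{\left(s,f \right)} = - 2 s$
$d{\left(n \right)} = \sqrt{1 + n}$
$d{\left(P{\left(\frac{1}{4},-3 \right)} \right)} O{\left(-7,6 \right)} - 24 = \sqrt{1 + \left(\left(-3\right)^{2} + 3 \left(-3\right) + \frac{3}{4} - \frac{3}{4}\right)} \left(\left(-2\right) \left(-7\right)\right) - 24 = \sqrt{1 + \left(9 - 9 + 3 \cdot \frac{1}{4} - \frac{3}{4}\right)} 14 - 24 = \sqrt{1 + \left(9 - 9 + \frac{3}{4} - \frac{3}{4}\right)} 14 - 24 = \sqrt{1 + 0} \cdot 14 - 24 = \sqrt{1} \cdot 14 - 24 = 1 \cdot 14 - 24 = 14 - 24 = -10$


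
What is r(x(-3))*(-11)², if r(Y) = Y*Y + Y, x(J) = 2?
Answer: 726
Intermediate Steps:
r(Y) = Y + Y² (r(Y) = Y² + Y = Y + Y²)
r(x(-3))*(-11)² = (2*(1 + 2))*(-11)² = (2*3)*121 = 6*121 = 726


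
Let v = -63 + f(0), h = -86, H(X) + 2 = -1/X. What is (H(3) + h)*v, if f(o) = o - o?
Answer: 5565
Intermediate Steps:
f(o) = 0
H(X) = -2 - 1/X
v = -63 (v = -63 + 0 = -63)
(H(3) + h)*v = ((-2 - 1/3) - 86)*(-63) = ((-2 - 1*⅓) - 86)*(-63) = ((-2 - ⅓) - 86)*(-63) = (-7/3 - 86)*(-63) = -265/3*(-63) = 5565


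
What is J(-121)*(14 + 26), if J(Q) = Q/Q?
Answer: 40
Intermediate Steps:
J(Q) = 1
J(-121)*(14 + 26) = 1*(14 + 26) = 1*40 = 40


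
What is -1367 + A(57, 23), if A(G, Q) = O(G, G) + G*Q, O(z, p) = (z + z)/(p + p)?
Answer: -55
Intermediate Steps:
O(z, p) = z/p (O(z, p) = (2*z)/((2*p)) = (2*z)*(1/(2*p)) = z/p)
A(G, Q) = 1 + G*Q (A(G, Q) = G/G + G*Q = 1 + G*Q)
-1367 + A(57, 23) = -1367 + (1 + 57*23) = -1367 + (1 + 1311) = -1367 + 1312 = -55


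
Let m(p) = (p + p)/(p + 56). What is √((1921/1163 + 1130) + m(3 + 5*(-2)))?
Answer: √74982281591/8141 ≈ 33.636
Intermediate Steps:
m(p) = 2*p/(56 + p) (m(p) = (2*p)/(56 + p) = 2*p/(56 + p))
√((1921/1163 + 1130) + m(3 + 5*(-2))) = √((1921/1163 + 1130) + 2*(3 + 5*(-2))/(56 + (3 + 5*(-2)))) = √((1921*(1/1163) + 1130) + 2*(3 - 10)/(56 + (3 - 10))) = √((1921/1163 + 1130) + 2*(-7)/(56 - 7)) = √(1316111/1163 + 2*(-7)/49) = √(1316111/1163 + 2*(-7)*(1/49)) = √(1316111/1163 - 2/7) = √(9210451/8141) = √74982281591/8141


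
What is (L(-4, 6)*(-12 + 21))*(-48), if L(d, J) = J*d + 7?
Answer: 7344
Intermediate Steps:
L(d, J) = 7 + J*d
(L(-4, 6)*(-12 + 21))*(-48) = ((7 + 6*(-4))*(-12 + 21))*(-48) = ((7 - 24)*9)*(-48) = -17*9*(-48) = -153*(-48) = 7344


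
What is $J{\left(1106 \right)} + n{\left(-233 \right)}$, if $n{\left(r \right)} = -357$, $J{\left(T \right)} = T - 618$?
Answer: $131$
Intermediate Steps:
$J{\left(T \right)} = -618 + T$
$J{\left(1106 \right)} + n{\left(-233 \right)} = \left(-618 + 1106\right) - 357 = 488 - 357 = 131$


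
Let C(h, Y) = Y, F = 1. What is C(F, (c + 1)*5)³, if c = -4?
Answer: -3375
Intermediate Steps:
C(F, (c + 1)*5)³ = ((-4 + 1)*5)³ = (-3*5)³ = (-15)³ = -3375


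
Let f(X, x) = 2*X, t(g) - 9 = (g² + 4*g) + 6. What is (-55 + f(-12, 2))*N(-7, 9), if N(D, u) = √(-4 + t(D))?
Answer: -316*√2 ≈ -446.89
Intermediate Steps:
t(g) = 15 + g² + 4*g (t(g) = 9 + ((g² + 4*g) + 6) = 9 + (6 + g² + 4*g) = 15 + g² + 4*g)
N(D, u) = √(11 + D² + 4*D) (N(D, u) = √(-4 + (15 + D² + 4*D)) = √(11 + D² + 4*D))
(-55 + f(-12, 2))*N(-7, 9) = (-55 + 2*(-12))*√(11 + (-7)² + 4*(-7)) = (-55 - 24)*√(11 + 49 - 28) = -316*√2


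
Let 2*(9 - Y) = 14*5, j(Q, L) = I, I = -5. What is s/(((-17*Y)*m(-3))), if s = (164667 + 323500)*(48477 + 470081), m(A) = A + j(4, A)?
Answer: -126571451593/1768 ≈ -7.1590e+7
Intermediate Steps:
j(Q, L) = -5
Y = -26 (Y = 9 - 7*5 = 9 - 1/2*70 = 9 - 35 = -26)
m(A) = -5 + A (m(A) = A - 5 = -5 + A)
s = 253142903186 (s = 488167*518558 = 253142903186)
s/(((-17*Y)*m(-3))) = 253142903186/(((-17*(-26))*(-5 - 3))) = 253142903186/((442*(-8))) = 253142903186/(-3536) = 253142903186*(-1/3536) = -126571451593/1768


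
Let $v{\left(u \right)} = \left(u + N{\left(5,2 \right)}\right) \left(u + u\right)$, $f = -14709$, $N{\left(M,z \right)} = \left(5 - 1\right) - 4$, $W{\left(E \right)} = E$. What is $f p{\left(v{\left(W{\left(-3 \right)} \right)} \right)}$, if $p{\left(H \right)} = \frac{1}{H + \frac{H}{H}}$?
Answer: $- \frac{14709}{19} \approx -774.16$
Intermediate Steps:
$N{\left(M,z \right)} = 0$ ($N{\left(M,z \right)} = 4 - 4 = 0$)
$v{\left(u \right)} = 2 u^{2}$ ($v{\left(u \right)} = \left(u + 0\right) \left(u + u\right) = u 2 u = 2 u^{2}$)
$p{\left(H \right)} = \frac{1}{1 + H}$ ($p{\left(H \right)} = \frac{1}{H + 1} = \frac{1}{1 + H}$)
$f p{\left(v{\left(W{\left(-3 \right)} \right)} \right)} = - \frac{14709}{1 + 2 \left(-3\right)^{2}} = - \frac{14709}{1 + 2 \cdot 9} = - \frac{14709}{1 + 18} = - \frac{14709}{19}$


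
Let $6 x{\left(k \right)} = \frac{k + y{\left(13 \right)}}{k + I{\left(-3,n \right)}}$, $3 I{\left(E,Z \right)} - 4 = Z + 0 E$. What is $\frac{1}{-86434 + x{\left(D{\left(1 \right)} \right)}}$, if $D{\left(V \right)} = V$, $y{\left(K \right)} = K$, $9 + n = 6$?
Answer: $- \frac{4}{345729} \approx -1.157 \cdot 10^{-5}$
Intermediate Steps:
$n = -3$ ($n = -9 + 6 = -3$)
$I{\left(E,Z \right)} = \frac{4}{3} + \frac{Z}{3}$ ($I{\left(E,Z \right)} = \frac{4}{3} + \frac{Z + 0 E}{3} = \frac{4}{3} + \frac{Z + 0}{3} = \frac{4}{3} + \frac{Z}{3}$)
$x{\left(k \right)} = \frac{13 + k}{6 \left(\frac{1}{3} + k\right)}$ ($x{\left(k \right)} = \frac{\left(k + 13\right) \frac{1}{k + \left(\frac{4}{3} + \frac{1}{3} \left(-3\right)\right)}}{6} = \frac{\left(13 + k\right) \frac{1}{k + \left(\frac{4}{3} - 1\right)}}{6} = \frac{\left(13 + k\right) \frac{1}{k + \frac{1}{3}}}{6} = \frac{\left(13 + k\right) \frac{1}{\frac{1}{3} + k}}{6} = \frac{\frac{1}{\frac{1}{3} + k} \left(13 + k\right)}{6} = \frac{13 + k}{6 \left(\frac{1}{3} + k\right)}$)
$\frac{1}{-86434 + x{\left(D{\left(1 \right)} \right)}} = \frac{1}{-86434 + \frac{13 + 1}{2 \left(1 + 3 \cdot 1\right)}} = \frac{1}{-86434 + \frac{1}{2} \frac{1}{1 + 3} \cdot 14} = \frac{1}{-86434 + \frac{1}{2} \cdot \frac{1}{4} \cdot 14} = \frac{1}{-86434 + \frac{7}{4}} = \frac{1}{- \frac{345729}{4}} = - \frac{4}{345729}$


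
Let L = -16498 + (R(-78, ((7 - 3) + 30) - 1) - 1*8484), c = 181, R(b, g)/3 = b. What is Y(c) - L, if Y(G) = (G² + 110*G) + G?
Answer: 78068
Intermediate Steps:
R(b, g) = 3*b
Y(G) = G² + 111*G
L = -25216 (L = -16498 + (3*(-78) - 1*8484) = -16498 + (-234 - 8484) = -16498 - 8718 = -25216)
Y(c) - L = 181*(111 + 181) - 1*(-25216) = 181*292 + 25216 = 52852 + 25216 = 78068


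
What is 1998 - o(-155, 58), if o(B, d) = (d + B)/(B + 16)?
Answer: 277625/139 ≈ 1997.3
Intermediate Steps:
o(B, d) = (B + d)/(16 + B)
1998 - o(-155, 58) = 1998 - (-155 + 58)/(16 - 155) = 1998 - (-97)/(-139) = 1998 - (-1)*(-97)/139 = 1998 - 1*97/139 = 1998 - 97/139 = 277625/139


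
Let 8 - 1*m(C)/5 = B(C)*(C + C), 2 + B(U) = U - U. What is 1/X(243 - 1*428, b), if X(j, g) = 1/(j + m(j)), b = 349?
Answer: -3845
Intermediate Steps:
B(U) = -2 (B(U) = -2 + (U - U) = -2 + 0 = -2)
m(C) = 40 + 20*C (m(C) = 40 - (-10)*(C + C) = 40 - (-10)*2*C = 40 - (-20)*C = 40 + 20*C)
X(j, g) = 1/(40 + 21*j) (X(j, g) = 1/(j + (40 + 20*j)) = 1/(40 + 21*j))
1/X(243 - 1*428, b) = 1/(1/(40 + 21*(243 - 1*428))) = 1/(1/(40 + 21*(243 - 428))) = 1/(1/(40 + 21*(-185))) = 1/(1/(40 - 3885)) = 1/(1/(-3845)) = 1/(-1/3845) = -3845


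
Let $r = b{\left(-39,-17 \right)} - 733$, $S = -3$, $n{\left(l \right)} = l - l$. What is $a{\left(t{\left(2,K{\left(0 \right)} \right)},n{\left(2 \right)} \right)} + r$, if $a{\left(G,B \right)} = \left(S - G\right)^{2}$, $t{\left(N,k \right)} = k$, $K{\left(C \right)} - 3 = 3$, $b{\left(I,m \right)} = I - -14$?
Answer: $-677$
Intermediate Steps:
$b{\left(I,m \right)} = 14 + I$ ($b{\left(I,m \right)} = I + 14 = 14 + I$)
$n{\left(l \right)} = 0$
$K{\left(C \right)} = 6$ ($K{\left(C \right)} = 3 + 3 = 6$)
$a{\left(G,B \right)} = \left(-3 - G\right)^{2}$
$r = -758$ ($r = \left(14 - 39\right) - 733 = -25 - 733 = -758$)
$a{\left(t{\left(2,K{\left(0 \right)} \right)},n{\left(2 \right)} \right)} + r = \left(3 + 6\right)^{2} - 758 = 9^{2} - 758 = 81 - 758 = -677$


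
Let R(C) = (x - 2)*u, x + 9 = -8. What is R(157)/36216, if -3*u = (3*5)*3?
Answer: 95/12072 ≈ 0.0078695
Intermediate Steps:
x = -17 (x = -9 - 8 = -17)
u = -15 (u = -3*5*3/3 = -5*3 = -1/3*45 = -15)
R(C) = 285 (R(C) = (-17 - 2)*(-15) = -19*(-15) = 285)
R(157)/36216 = 285/36216 = 285*(1/36216) = 95/12072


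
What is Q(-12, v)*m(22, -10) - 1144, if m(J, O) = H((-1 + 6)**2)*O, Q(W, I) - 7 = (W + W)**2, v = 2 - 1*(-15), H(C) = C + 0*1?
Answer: -146894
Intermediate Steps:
H(C) = C (H(C) = C + 0 = C)
v = 17 (v = 2 + 15 = 17)
Q(W, I) = 7 + 4*W**2 (Q(W, I) = 7 + (W + W)**2 = 7 + (2*W)**2 = 7 + 4*W**2)
m(J, O) = 25*O (m(J, O) = (-1 + 6)**2*O = 5**2*O = 25*O)
Q(-12, v)*m(22, -10) - 1144 = (7 + 4*(-12)**2)*(25*(-10)) - 1144 = (7 + 4*144)*(-250) - 1144 = (7 + 576)*(-250) - 1144 = 583*(-250) - 1144 = -145750 - 1144 = -146894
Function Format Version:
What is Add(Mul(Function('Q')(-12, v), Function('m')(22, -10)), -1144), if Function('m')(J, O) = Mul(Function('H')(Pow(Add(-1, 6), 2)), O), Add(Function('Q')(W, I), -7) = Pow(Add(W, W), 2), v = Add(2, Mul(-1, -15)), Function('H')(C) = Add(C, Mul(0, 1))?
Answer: -146894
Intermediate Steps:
Function('H')(C) = C (Function('H')(C) = Add(C, 0) = C)
v = 17 (v = Add(2, 15) = 17)
Function('Q')(W, I) = Add(7, Mul(4, Pow(W, 2))) (Function('Q')(W, I) = Add(7, Pow(Add(W, W), 2)) = Add(7, Pow(Mul(2, W), 2)) = Add(7, Mul(4, Pow(W, 2))))
Function('m')(J, O) = Mul(25, O) (Function('m')(J, O) = Mul(Pow(Add(-1, 6), 2), O) = Mul(Pow(5, 2), O) = Mul(25, O))
Add(Mul(Function('Q')(-12, v), Function('m')(22, -10)), -1144) = Add(Mul(Add(7, Mul(4, Pow(-12, 2))), Mul(25, -10)), -1144) = Add(Mul(Add(7, Mul(4, 144)), -250), -1144) = Add(Mul(Add(7, 576), -250), -1144) = Add(Mul(583, -250), -1144) = Add(-145750, -1144) = -146894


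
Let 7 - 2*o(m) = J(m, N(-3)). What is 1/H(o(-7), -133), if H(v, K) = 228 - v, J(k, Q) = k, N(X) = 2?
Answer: 1/221 ≈ 0.0045249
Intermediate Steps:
o(m) = 7/2 - m/2
1/H(o(-7), -133) = 1/(228 - (7/2 - ½*(-7))) = 1/(228 - (7/2 + 7/2)) = 1/(228 - 1*7) = 1/(228 - 7) = 1/221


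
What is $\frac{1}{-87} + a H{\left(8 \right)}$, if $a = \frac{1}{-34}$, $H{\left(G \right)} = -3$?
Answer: $\frac{227}{2958} \approx 0.076741$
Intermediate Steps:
$a = - \frac{1}{34} \approx -0.029412$
$\frac{1}{-87} + a H{\left(8 \right)} = \frac{1}{-87} - - \frac{3}{34} = - \frac{1}{87} + \frac{3}{34} = \frac{227}{2958}$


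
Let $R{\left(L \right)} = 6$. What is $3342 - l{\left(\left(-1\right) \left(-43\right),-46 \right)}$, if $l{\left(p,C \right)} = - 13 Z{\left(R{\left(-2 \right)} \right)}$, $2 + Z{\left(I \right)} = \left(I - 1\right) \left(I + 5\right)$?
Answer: $4031$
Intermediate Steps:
$Z{\left(I \right)} = -2 + \left(-1 + I\right) \left(5 + I\right)$ ($Z{\left(I \right)} = -2 + \left(I - 1\right) \left(I + 5\right) = -2 + \left(-1 + I\right) \left(5 + I\right)$)
$l{\left(p,C \right)} = -689$ ($l{\left(p,C \right)} = - 13 \left(-7 + 6^{2} + 4 \cdot 6\right) = - 13 \left(-7 + 36 + 24\right) = \left(-13\right) 53 = -689$)
$3342 - l{\left(\left(-1\right) \left(-43\right),-46 \right)} = 3342 - -689 = 3342 + 689 = 4031$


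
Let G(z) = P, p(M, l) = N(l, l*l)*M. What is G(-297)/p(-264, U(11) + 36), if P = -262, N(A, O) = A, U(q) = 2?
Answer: 131/5016 ≈ 0.026116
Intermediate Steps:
p(M, l) = M*l (p(M, l) = l*M = M*l)
G(z) = -262
G(-297)/p(-264, U(11) + 36) = -262*(-1/(264*(2 + 36))) = -262/((-264*38)) = -262/(-10032) = -262*(-1/10032) = 131/5016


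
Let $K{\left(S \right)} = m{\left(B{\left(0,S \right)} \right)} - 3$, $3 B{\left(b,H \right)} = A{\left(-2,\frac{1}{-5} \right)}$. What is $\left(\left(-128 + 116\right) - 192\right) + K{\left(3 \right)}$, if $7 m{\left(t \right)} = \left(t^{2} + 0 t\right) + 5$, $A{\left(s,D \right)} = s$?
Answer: $- \frac{1856}{9} \approx -206.22$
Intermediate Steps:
$B{\left(b,H \right)} = - \frac{2}{3}$ ($B{\left(b,H \right)} = \frac{1}{3} \left(-2\right) = - \frac{2}{3}$)
$m{\left(t \right)} = \frac{5}{7} + \frac{t^{2}}{7}$ ($m{\left(t \right)} = \frac{\left(t^{2} + 0 t\right) + 5}{7} = \frac{\left(t^{2} + 0\right) + 5}{7} = \frac{t^{2} + 5}{7} = \frac{5 + t^{2}}{7} = \frac{5}{7} + \frac{t^{2}}{7}$)
$K{\left(S \right)} = - \frac{20}{9}$ ($K{\left(S \right)} = \left(\frac{5}{7} + \frac{\left(- \frac{2}{3}\right)^{2}}{7}\right) - 3 = \left(\frac{5}{7} + \frac{1}{7} \cdot \frac{4}{9}\right) - 3 = \left(\frac{5}{7} + \frac{4}{63}\right) - 3 = \frac{7}{9} - 3 = - \frac{20}{9}$)
$\left(\left(-128 + 116\right) - 192\right) + K{\left(3 \right)} = \left(\left(-128 + 116\right) - 192\right) - \frac{20}{9} = \left(-12 - 192\right) - \frac{20}{9} = -204 - \frac{20}{9} = - \frac{1856}{9}$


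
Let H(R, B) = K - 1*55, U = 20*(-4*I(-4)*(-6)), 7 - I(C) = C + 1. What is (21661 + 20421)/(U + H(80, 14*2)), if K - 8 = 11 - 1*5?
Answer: 42082/4759 ≈ 8.8426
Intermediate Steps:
I(C) = 6 - C (I(C) = 7 - (C + 1) = 7 - (1 + C) = 7 + (-1 - C) = 6 - C)
K = 14 (K = 8 + (11 - 1*5) = 8 + (11 - 5) = 8 + 6 = 14)
U = 4800 (U = 20*(-4*(6 - 1*(-4))*(-6)) = 20*(-4*(6 + 4)*(-6)) = 20*(-4*10*(-6)) = 20*(-40*(-6)) = 20*240 = 4800)
H(R, B) = -41 (H(R, B) = 14 - 1*55 = 14 - 55 = -41)
(21661 + 20421)/(U + H(80, 14*2)) = (21661 + 20421)/(4800 - 41) = 42082/4759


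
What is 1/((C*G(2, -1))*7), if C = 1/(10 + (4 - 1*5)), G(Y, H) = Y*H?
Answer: -9/14 ≈ -0.64286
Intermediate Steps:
G(Y, H) = H*Y
C = ⅑ (C = 1/(10 + (4 - 5)) = 1/(10 - 1) = 1/9 = ⅑ ≈ 0.11111)
1/((C*G(2, -1))*7) = 1/(((-1*2)/9)*7) = 1/(((⅑)*(-2))*7) = 1/(-2/9*7) = 1/(-14/9) = -9/14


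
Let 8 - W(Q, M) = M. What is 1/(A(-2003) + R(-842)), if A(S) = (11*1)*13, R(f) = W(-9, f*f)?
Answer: -1/708813 ≈ -1.4108e-6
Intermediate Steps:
W(Q, M) = 8 - M
R(f) = 8 - f² (R(f) = 8 - f*f = 8 - f²)
A(S) = 143 (A(S) = 11*13 = 143)
1/(A(-2003) + R(-842)) = 1/(143 + (8 - 1*(-842)²)) = 1/(143 + (8 - 1*708964)) = 1/(143 + (8 - 708964)) = 1/(143 - 708956) = 1/(-708813) = -1/708813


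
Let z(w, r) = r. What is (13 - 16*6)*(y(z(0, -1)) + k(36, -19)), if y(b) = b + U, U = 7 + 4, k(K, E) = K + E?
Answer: -2241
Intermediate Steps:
k(K, E) = E + K
U = 11
y(b) = 11 + b (y(b) = b + 11 = 11 + b)
(13 - 16*6)*(y(z(0, -1)) + k(36, -19)) = (13 - 16*6)*((11 - 1) + (-19 + 36)) = (13 - 96)*(10 + 17) = -83*27 = -2241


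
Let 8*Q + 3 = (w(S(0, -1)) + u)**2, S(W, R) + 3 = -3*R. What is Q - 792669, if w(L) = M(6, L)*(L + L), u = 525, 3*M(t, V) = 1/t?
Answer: -3032865/4 ≈ -7.5822e+5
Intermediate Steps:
M(t, V) = 1/(3*t)
S(W, R) = -3 - 3*R
w(L) = L/9 (w(L) = ((1/3)/6)*(L + L) = ((1/3)*(1/6))*(2*L) = (2*L)/18 = L/9)
Q = 137811/4 (Q = -3/8 + ((-3 - 3*(-1))/9 + 525)**2/8 = -3/8 + ((-3 + 3)/9 + 525)**2/8 = -3/8 + ((1/9)*0 + 525)**2/8 = -3/8 + (0 + 525)**2/8 = -3/8 + (1/8)*525**2 = -3/8 + (1/8)*275625 = -3/8 + 275625/8 = 137811/4 ≈ 34453.)
Q - 792669 = 137811/4 - 792669 = -3032865/4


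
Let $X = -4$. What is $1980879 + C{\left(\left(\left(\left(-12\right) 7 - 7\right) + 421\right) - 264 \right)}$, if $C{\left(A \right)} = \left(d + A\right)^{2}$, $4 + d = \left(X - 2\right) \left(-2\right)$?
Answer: $1986355$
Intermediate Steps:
$d = 8$ ($d = -4 + \left(-4 - 2\right) \left(-2\right) = -4 - -12 = -4 + 12 = 8$)
$C{\left(A \right)} = \left(8 + A\right)^{2}$
$1980879 + C{\left(\left(\left(\left(-12\right) 7 - 7\right) + 421\right) - 264 \right)} = 1980879 + \left(8 + \left(\left(\left(\left(-12\right) 7 - 7\right) + 421\right) - 264\right)\right)^{2} = 1980879 + \left(8 + \left(\left(\left(-84 - 7\right) + 421\right) - 264\right)\right)^{2} = 1980879 + \left(8 + \left(\left(-91 + 421\right) - 264\right)\right)^{2} = 1980879 + \left(8 + \left(330 - 264\right)\right)^{2} = 1980879 + \left(8 + 66\right)^{2} = 1980879 + 74^{2} = 1980879 + 5476 = 1986355$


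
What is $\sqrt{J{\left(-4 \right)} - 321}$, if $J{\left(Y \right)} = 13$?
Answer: $2 i \sqrt{77} \approx 17.55 i$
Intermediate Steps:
$\sqrt{J{\left(-4 \right)} - 321} = \sqrt{13 - 321} = \sqrt{-308} = 2 i \sqrt{77}$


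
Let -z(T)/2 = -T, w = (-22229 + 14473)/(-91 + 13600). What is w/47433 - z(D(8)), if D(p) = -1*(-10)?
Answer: -12815455696/640772397 ≈ -20.000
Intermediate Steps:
D(p) = 10
w = -7756/13509 ≈ -0.57414
z(T) = 2*T (z(T) = -(-2)*T = 2*T)
w/47433 - z(D(8)) = -7756/13509/47433 - 2*10 = -7756/13509*1/47433 - 1*20 = -7756/640772397 - 20 = -12815455696/640772397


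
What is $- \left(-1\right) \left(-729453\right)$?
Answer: $-729453$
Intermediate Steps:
$- \left(-1\right) \left(-729453\right) = \left(-1\right) 729453 = -729453$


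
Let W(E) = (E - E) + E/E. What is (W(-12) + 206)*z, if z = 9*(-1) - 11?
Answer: -4140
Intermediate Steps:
W(E) = 1 (W(E) = 0 + 1 = 1)
z = -20 (z = -9 - 11 = -20)
(W(-12) + 206)*z = (1 + 206)*(-20) = 207*(-20) = -4140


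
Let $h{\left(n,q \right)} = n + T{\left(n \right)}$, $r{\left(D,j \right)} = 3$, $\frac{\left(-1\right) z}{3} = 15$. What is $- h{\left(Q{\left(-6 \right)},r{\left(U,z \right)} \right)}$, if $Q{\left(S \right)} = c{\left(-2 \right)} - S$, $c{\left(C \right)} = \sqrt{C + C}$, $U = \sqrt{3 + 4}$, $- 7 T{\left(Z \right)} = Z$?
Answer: $- \frac{36}{7} - \frac{12 i}{7} \approx -5.1429 - 1.7143 i$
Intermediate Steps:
$T{\left(Z \right)} = - \frac{Z}{7}$
$U = \sqrt{7} \approx 2.6458$
$z = -45$ ($z = \left(-3\right) 15 = -45$)
$c{\left(C \right)} = \sqrt{2} \sqrt{C}$ ($c{\left(C \right)} = \sqrt{2 C} = \sqrt{2} \sqrt{C}$)
$Q{\left(S \right)} = - S + 2 i$ ($Q{\left(S \right)} = \sqrt{2} \sqrt{-2} - S = \sqrt{2} i \sqrt{2} - S = 2 i - S = - S + 2 i$)
$h{\left(n,q \right)} = \frac{6 n}{7}$ ($h{\left(n,q \right)} = n - \frac{n}{7} = \frac{6 n}{7}$)
$- h{\left(Q{\left(-6 \right)},r{\left(U,z \right)} \right)} = - \frac{6 \left(\left(-1\right) \left(-6\right) + 2 i\right)}{7} = - \frac{6 \left(6 + 2 i\right)}{7} = - (\frac{36}{7} + \frac{12 i}{7}) = - \frac{36}{7} - \frac{12 i}{7}$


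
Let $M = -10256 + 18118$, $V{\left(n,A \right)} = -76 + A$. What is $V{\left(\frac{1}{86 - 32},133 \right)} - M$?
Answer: $-7805$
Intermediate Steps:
$M = 7862$
$V{\left(\frac{1}{86 - 32},133 \right)} - M = \left(-76 + 133\right) - 7862 = 57 - 7862 = -7805$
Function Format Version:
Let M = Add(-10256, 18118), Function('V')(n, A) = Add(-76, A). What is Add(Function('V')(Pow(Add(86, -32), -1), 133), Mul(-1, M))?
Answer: -7805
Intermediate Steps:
M = 7862
Add(Function('V')(Pow(Add(86, -32), -1), 133), Mul(-1, M)) = Add(Add(-76, 133), Mul(-1, 7862)) = Add(57, -7862) = -7805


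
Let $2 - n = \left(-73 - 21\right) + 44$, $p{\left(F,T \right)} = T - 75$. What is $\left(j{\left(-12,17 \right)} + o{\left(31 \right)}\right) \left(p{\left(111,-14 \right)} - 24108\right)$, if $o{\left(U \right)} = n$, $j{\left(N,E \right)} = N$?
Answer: $-967880$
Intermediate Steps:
$p{\left(F,T \right)} = -75 + T$
$n = 52$ ($n = 2 - \left(\left(-73 - 21\right) + 44\right) = 2 - \left(-94 + 44\right) = 2 - -50 = 2 + 50 = 52$)
$o{\left(U \right)} = 52$
$\left(j{\left(-12,17 \right)} + o{\left(31 \right)}\right) \left(p{\left(111,-14 \right)} - 24108\right) = \left(-12 + 52\right) \left(\left(-75 - 14\right) - 24108\right) = 40 \left(-89 - 24108\right) = 40 \left(-24197\right) = -967880$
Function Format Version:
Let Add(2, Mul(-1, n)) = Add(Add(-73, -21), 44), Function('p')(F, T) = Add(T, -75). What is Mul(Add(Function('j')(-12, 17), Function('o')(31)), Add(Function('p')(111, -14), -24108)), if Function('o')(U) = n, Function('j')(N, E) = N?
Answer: -967880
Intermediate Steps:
Function('p')(F, T) = Add(-75, T)
n = 52 (n = Add(2, Mul(-1, Add(Add(-73, -21), 44))) = Add(2, Mul(-1, Add(-94, 44))) = Add(2, Mul(-1, -50)) = Add(2, 50) = 52)
Function('o')(U) = 52
Mul(Add(Function('j')(-12, 17), Function('o')(31)), Add(Function('p')(111, -14), -24108)) = Mul(Add(-12, 52), Add(Add(-75, -14), -24108)) = Mul(40, Add(-89, -24108)) = Mul(40, -24197) = -967880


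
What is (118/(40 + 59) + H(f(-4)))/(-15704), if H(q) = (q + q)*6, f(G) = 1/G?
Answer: 179/1554696 ≈ 0.00011513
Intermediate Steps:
H(q) = 12*q (H(q) = (2*q)*6 = 12*q)
(118/(40 + 59) + H(f(-4)))/(-15704) = (118/(40 + 59) + 12/(-4))/(-15704) = (118/99 + 12*(-¼))*(-1/15704) = (118*(1/99) - 3)*(-1/15704) = (118/99 - 3)*(-1/15704) = -179/99*(-1/15704) = 179/1554696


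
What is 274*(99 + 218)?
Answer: 86858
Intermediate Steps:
274*(99 + 218) = 274*317 = 86858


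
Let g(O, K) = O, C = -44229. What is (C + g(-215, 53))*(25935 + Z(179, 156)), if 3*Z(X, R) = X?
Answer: -3465920896/3 ≈ -1.1553e+9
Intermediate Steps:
Z(X, R) = X/3
(C + g(-215, 53))*(25935 + Z(179, 156)) = (-44229 - 215)*(25935 + (⅓)*179) = -44444*(25935 + 179/3) = -44444*77984/3 = -3465920896/3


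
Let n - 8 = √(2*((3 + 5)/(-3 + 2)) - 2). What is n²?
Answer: 46 + 48*I*√2 ≈ 46.0 + 67.882*I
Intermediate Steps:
n = 8 + 3*I*√2 (n = 8 + √(2*((3 + 5)/(-3 + 2)) - 2) = 8 + √(2*(8/(-1)) - 2) = 8 + √(2*(8*(-1)) - 2) = 8 + √(2*(-8) - 2) = 8 + √(-16 - 2) = 8 + √(-18) = 8 + 3*I*√2 ≈ 8.0 + 4.2426*I)
n² = (8 + 3*I*√2)²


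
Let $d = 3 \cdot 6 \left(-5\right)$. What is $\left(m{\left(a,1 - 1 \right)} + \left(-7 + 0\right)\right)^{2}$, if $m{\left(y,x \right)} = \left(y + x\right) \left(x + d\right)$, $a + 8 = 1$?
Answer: $388129$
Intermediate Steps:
$a = -7$ ($a = -8 + 1 = -7$)
$d = -90$ ($d = 18 \left(-5\right) = -90$)
$m{\left(y,x \right)} = \left(-90 + x\right) \left(x + y\right)$ ($m{\left(y,x \right)} = \left(y + x\right) \left(x - 90\right) = \left(x + y\right) \left(-90 + x\right) = \left(-90 + x\right) \left(x + y\right)$)
$\left(m{\left(a,1 - 1 \right)} + \left(-7 + 0\right)\right)^{2} = \left(\left(\left(1 - 1\right)^{2} - 90 \left(1 - 1\right) - -630 + \left(1 - 1\right) \left(-7\right)\right) + \left(-7 + 0\right)\right)^{2} = \left(\left(0^{2} - 0 + 630 + 0 \left(-7\right)\right) - 7\right)^{2} = \left(\left(0 + 0 + 630 + 0\right) - 7\right)^{2} = \left(630 - 7\right)^{2} = 623^{2} = 388129$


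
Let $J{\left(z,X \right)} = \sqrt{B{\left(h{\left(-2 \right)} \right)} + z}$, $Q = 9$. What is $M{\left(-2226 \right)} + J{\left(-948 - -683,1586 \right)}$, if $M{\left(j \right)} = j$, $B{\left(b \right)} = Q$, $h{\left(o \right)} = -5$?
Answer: $-2226 + 16 i \approx -2226.0 + 16.0 i$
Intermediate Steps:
$B{\left(b \right)} = 9$
$J{\left(z,X \right)} = \sqrt{9 + z}$
$M{\left(-2226 \right)} + J{\left(-948 - -683,1586 \right)} = -2226 + \sqrt{9 - 265} = -2226 + \sqrt{-256} = -2226 + 16 i$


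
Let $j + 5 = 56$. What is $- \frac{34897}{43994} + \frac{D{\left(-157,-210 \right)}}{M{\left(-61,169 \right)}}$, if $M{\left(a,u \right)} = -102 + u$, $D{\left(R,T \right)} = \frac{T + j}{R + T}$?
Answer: $- \frac{851087287}{1081768466} \approx -0.78676$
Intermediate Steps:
$j = 51$ ($j = -5 + 56 = 51$)
$D{\left(R,T \right)} = \frac{51 + T}{R + T}$ ($D{\left(R,T \right)} = \frac{T + 51}{R + T} = \frac{51 + T}{R + T}$)
$- \frac{34897}{43994} + \frac{D{\left(-157,-210 \right)}}{M{\left(-61,169 \right)}} = - \frac{34897}{43994} + \frac{\frac{1}{-157 - 210} \left(51 - 210\right)}{-102 + 169} = \left(-34897\right) \frac{1}{43994} + \frac{\frac{1}{-367} \left(-159\right)}{67} = - \frac{34897}{43994} + \left(- \frac{1}{367}\right) \left(-159\right) \frac{1}{67} = - \frac{34897}{43994} + \frac{159}{367} \cdot \frac{1}{67} = - \frac{34897}{43994} + \frac{159}{24589} = - \frac{851087287}{1081768466}$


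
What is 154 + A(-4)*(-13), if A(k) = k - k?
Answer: 154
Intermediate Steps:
A(k) = 0
154 + A(-4)*(-13) = 154 + 0*(-13) = 154 + 0 = 154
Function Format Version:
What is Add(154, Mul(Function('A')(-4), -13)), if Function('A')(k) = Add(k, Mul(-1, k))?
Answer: 154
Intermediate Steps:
Function('A')(k) = 0
Add(154, Mul(Function('A')(-4), -13)) = Add(154, Mul(0, -13)) = Add(154, 0) = 154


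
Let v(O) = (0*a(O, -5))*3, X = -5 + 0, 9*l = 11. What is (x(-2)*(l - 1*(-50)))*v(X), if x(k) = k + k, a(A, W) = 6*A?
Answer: 0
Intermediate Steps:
l = 11/9 (l = (⅑)*11 = 11/9 ≈ 1.2222)
x(k) = 2*k
X = -5
v(O) = 0 (v(O) = (0*(6*O))*3 = 0*3 = 0)
(x(-2)*(l - 1*(-50)))*v(X) = ((2*(-2))*(11/9 - 1*(-50)))*0 = -4*(11/9 + 50)*0 = -4*461/9*0 = -1844/9*0 = 0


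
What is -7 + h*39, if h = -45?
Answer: -1762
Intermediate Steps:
-7 + h*39 = -7 - 45*39 = -7 - 1755 = -1762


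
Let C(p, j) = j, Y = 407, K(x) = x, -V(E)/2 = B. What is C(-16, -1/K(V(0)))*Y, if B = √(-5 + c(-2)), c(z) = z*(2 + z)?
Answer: -407*I*√5/10 ≈ -91.008*I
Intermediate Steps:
B = I*√5 (B = √(-5 - 2*(2 - 2)) = √(-5 - 2*0) = √(-5 + 0) = √(-5) = I*√5 ≈ 2.2361*I)
V(E) = -2*I*√5
C(-16, -1/K(V(0)))*Y = -1/((-2*I*√5))*407 = -I*√5/10*407 = -407*I*√5/10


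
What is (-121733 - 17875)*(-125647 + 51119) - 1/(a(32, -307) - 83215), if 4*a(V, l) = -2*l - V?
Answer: 1728627287982338/166139 ≈ 1.0405e+10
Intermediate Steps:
a(V, l) = -l/2 - V/4 (a(V, l) = (-2*l - V)/4 = (-V - 2*l)/4 = -l/2 - V/4)
(-121733 - 17875)*(-125647 + 51119) - 1/(a(32, -307) - 83215) = (-121733 - 17875)*(-125647 + 51119) - 1/((-½*(-307) - ¼*32) - 83215) = -139608*(-74528) - 1/((307/2 - 8) - 83215) = 10404705024 - 1/(291/2 - 83215) = 10404705024 - 1/(-166139/2) = 10404705024 - 1*(-2/166139) = 10404705024 + 2/166139 = 1728627287982338/166139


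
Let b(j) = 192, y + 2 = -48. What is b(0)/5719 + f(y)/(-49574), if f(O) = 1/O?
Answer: 67988017/2025097900 ≈ 0.033573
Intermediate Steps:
y = -50 (y = -2 - 48 = -50)
b(0)/5719 + f(y)/(-49574) = 192/5719 + 1/(-50*(-49574)) = 192*(1/5719) - 1/50*(-1/49574) = 192/5719 + 1/2478700 = 67988017/2025097900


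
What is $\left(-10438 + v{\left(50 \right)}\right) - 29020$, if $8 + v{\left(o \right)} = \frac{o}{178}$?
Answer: $- \frac{3512449}{89} \approx -39466.0$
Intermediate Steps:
$v{\left(o \right)} = -8 + \frac{o}{178}$
$\left(-10438 + v{\left(50 \right)}\right) - 29020 = \left(-10438 + \left(-8 + \frac{1}{178} \cdot 50\right)\right) - 29020 = \left(-10438 + \left(-8 + \frac{25}{89}\right)\right) - 29020 = \left(-10438 - \frac{687}{89}\right) - 29020 = - \frac{929669}{89} - 29020 = - \frac{3512449}{89}$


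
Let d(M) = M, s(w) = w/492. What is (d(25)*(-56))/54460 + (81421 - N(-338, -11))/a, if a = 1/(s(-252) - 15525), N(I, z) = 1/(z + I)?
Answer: -7036250118899510/5566201 ≈ -1.2641e+9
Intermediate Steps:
N(I, z) = 1/(I + z)
s(w) = w/492 (s(w) = w*(1/492) = w/492)
a = -41/636546 (a = 1/((1/492)*(-252) - 15525) = 1/(-21/41 - 15525) = 1/(-636546/41) = -41/636546 ≈ -6.4410e-5)
(d(25)*(-56))/54460 + (81421 - N(-338, -11))/a = (25*(-56))/54460 + (81421 - 1/(-338 - 11))/(-41/636546) = -1400*1/54460 + (81421 - 1/(-349))*(-636546/41) = -10/389 + (81421 - 1*(-1/349))*(-636546/41) = -10/389 + (81421 + 1/349)*(-636546/41) = -10/389 + (28415930/349)*(-636546/41) = -10/389 - 18088046577780/14309 = -7036250118899510/5566201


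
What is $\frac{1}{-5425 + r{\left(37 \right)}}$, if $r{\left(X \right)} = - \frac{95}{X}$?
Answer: $- \frac{37}{200820} \approx -0.00018424$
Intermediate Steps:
$\frac{1}{-5425 + r{\left(37 \right)}} = \frac{1}{-5425 - \frac{95}{37}} = \frac{1}{- \frac{200820}{37}} = - \frac{37}{200820}$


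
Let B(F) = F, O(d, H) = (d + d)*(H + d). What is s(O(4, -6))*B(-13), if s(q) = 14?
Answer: -182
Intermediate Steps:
O(d, H) = 2*d*(H + d) (O(d, H) = (2*d)*(H + d) = 2*d*(H + d))
s(O(4, -6))*B(-13) = 14*(-13) = -182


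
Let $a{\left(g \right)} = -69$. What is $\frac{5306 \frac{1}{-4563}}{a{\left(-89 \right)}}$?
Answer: $\frac{5306}{314847} \approx 0.016853$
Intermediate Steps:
$\frac{5306 \frac{1}{-4563}}{a{\left(-89 \right)}} = \frac{5306 \frac{1}{-4563}}{-69} = 5306 \left(- \frac{1}{4563}\right) \left(- \frac{1}{69}\right) = \left(- \frac{5306}{4563}\right) \left(- \frac{1}{69}\right) = \frac{5306}{314847}$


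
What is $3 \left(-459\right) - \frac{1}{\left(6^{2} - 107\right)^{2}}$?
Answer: $- \frac{6941458}{5041} \approx -1377.0$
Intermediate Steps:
$3 \left(-459\right) - \frac{1}{\left(6^{2} - 107\right)^{2}} = -1377 - \frac{1}{\left(36 - 107\right)^{2}} = -1377 - \frac{1}{\left(-71\right)^{2}} = -1377 - \frac{1}{5041} = - \frac{6941458}{5041}$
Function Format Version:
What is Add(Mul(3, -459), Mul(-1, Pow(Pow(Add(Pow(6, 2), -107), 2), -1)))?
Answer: Rational(-6941458, 5041) ≈ -1377.0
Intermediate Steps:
Add(Mul(3, -459), Mul(-1, Pow(Pow(Add(Pow(6, 2), -107), 2), -1))) = Add(-1377, Mul(-1, Pow(Pow(Add(36, -107), 2), -1))) = Add(-1377, Mul(-1, Pow(Pow(-71, 2), -1))) = Add(-1377, Mul(-1, Pow(5041, -1))) = Add(-1377, Mul(-1, Rational(1, 5041))) = Add(-1377, Rational(-1, 5041)) = Rational(-6941458, 5041)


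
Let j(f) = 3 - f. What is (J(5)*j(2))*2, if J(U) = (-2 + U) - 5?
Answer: -4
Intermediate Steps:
J(U) = -7 + U
(J(5)*j(2))*2 = ((-7 + 5)*(3 - 1*2))*2 = -2*(3 - 2)*2 = -2*1*2 = -2*2 = -4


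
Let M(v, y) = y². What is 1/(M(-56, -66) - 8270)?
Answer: -1/3914 ≈ -0.00025549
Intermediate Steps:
1/(M(-56, -66) - 8270) = 1/((-66)² - 8270) = 1/(4356 - 8270) = 1/(-3914) = -1/3914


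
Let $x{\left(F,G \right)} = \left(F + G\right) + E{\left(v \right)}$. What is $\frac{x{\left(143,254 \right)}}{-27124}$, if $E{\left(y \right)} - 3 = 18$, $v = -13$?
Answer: $- \frac{209}{13562} \approx -0.015411$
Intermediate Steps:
$E{\left(y \right)} = 21$ ($E{\left(y \right)} = 3 + 18 = 21$)
$x{\left(F,G \right)} = 21 + F + G$ ($x{\left(F,G \right)} = \left(F + G\right) + 21 = 21 + F + G$)
$\frac{x{\left(143,254 \right)}}{-27124} = \frac{21 + 143 + 254}{-27124} = 418 \left(- \frac{1}{27124}\right) = - \frac{209}{13562}$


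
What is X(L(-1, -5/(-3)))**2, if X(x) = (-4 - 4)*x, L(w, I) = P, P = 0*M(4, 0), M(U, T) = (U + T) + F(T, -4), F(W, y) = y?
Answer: 0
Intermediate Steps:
M(U, T) = -4 + T + U (M(U, T) = (U + T) - 4 = (T + U) - 4 = -4 + T + U)
P = 0 (P = 0*(-4 + 0 + 4) = 0*0 = 0)
L(w, I) = 0
X(x) = -8*x
X(L(-1, -5/(-3)))**2 = (-8*0)**2 = 0**2 = 0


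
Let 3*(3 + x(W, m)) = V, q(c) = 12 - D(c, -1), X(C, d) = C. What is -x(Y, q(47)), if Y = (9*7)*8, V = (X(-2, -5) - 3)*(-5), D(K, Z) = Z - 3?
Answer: -16/3 ≈ -5.3333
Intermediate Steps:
D(K, Z) = -3 + Z
V = 25 (V = (-2 - 3)*(-5) = -5*(-5) = 25)
Y = 504 (Y = 63*8 = 504)
q(c) = 16 (q(c) = 12 - (-3 - 1) = 12 - 1*(-4) = 12 + 4 = 16)
x(W, m) = 16/3 (x(W, m) = -3 + (1/3)*25 = -3 + 25/3 = 16/3)
-x(Y, q(47)) = -1*16/3 = -16/3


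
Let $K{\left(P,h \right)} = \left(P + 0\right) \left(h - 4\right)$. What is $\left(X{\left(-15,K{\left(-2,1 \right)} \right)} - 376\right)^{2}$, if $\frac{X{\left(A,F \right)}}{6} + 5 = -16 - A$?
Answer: $169744$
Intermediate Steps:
$K{\left(P,h \right)} = P \left(-4 + h\right)$
$X{\left(A,F \right)} = -126 - 6 A$ ($X{\left(A,F \right)} = -30 + 6 \left(-16 - A\right) = -30 - \left(96 + 6 A\right) = -126 - 6 A$)
$\left(X{\left(-15,K{\left(-2,1 \right)} \right)} - 376\right)^{2} = \left(\left(-126 - -90\right) - 376\right)^{2} = \left(\left(-126 + 90\right) - 376\right)^{2} = \left(-36 - 376\right)^{2} = \left(-412\right)^{2} = 169744$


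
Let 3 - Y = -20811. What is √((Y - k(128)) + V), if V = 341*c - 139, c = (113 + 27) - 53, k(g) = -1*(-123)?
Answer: √50219 ≈ 224.10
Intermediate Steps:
Y = 20814 (Y = 3 - 1*(-20811) = 3 + 20811 = 20814)
k(g) = 123
c = 87 (c = 140 - 53 = 87)
V = 29528 (V = 341*87 - 139 = 29667 - 139 = 29528)
√((Y - k(128)) + V) = √((20814 - 1*123) + 29528) = √((20814 - 123) + 29528) = √(20691 + 29528) = √50219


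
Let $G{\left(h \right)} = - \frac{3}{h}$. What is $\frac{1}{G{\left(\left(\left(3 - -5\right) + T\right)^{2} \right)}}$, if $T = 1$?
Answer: $-27$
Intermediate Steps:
$\frac{1}{G{\left(\left(\left(3 - -5\right) + T\right)^{2} \right)}} = \frac{1}{\left(-3\right) \frac{1}{\left(\left(3 - -5\right) + 1\right)^{2}}} = \frac{1}{\left(-3\right) \frac{1}{\left(\left(3 + 5\right) + 1\right)^{2}}} = \frac{1}{\left(-3\right) \frac{1}{\left(8 + 1\right)^{2}}} = \frac{1}{\left(-3\right) \frac{1}{9^{2}}} = \frac{1}{\left(-3\right) \frac{1}{81}} = \frac{1}{- \frac{1}{27}} = -27$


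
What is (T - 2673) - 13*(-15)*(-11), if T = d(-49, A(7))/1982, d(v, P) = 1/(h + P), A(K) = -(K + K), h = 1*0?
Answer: -133689865/27748 ≈ -4818.0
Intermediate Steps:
h = 0
A(K) = -2*K
d(v, P) = 1/P (d(v, P) = 1/(0 + P) = 1/P)
T = -1/27748 (T = 1/(-2*7*1982) = (1/1982)/(-14) = -1/14*1/1982 = -1/27748 ≈ -3.6039e-5)
(T - 2673) - 13*(-15)*(-11) = (-1/27748 - 2673) - 13*(-15)*(-11) = -74170405/27748 + 195*(-11) = -74170405/27748 - 2145 = -133689865/27748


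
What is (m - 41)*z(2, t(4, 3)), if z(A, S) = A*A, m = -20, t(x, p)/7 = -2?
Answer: -244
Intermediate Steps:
t(x, p) = -14 (t(x, p) = 7*(-2) = -14)
z(A, S) = A²
(m - 41)*z(2, t(4, 3)) = (-20 - 41)*2² = -61*4 = -244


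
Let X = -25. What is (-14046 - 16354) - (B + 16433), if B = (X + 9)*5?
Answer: -46753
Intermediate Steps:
B = -80 (B = (-25 + 9)*5 = -16*5 = -80)
(-14046 - 16354) - (B + 16433) = (-14046 - 16354) - (-80 + 16433) = -30400 - 1*16353 = -30400 - 16353 = -46753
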